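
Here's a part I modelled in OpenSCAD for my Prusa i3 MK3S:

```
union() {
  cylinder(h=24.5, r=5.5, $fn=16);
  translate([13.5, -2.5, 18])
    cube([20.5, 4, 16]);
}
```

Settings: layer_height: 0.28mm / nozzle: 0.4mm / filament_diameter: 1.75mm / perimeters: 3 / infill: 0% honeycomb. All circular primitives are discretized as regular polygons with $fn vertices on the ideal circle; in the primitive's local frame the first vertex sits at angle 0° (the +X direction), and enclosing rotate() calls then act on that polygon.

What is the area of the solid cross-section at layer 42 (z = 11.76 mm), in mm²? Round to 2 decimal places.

At z = 11.76 mm: the cylinder: section is a regular 16-gon, circumradius r=5.5 (area = (16/2)·5.500²·sin(360°/16) = 92.61 mm²); the cube at (13.5, -2.5) is not intersected at this z (z outside [18, 34]); Taking the union: only the r=5.5 cylinder is present, so the union is just that shape — area = 92.61 mm². Overall, the cross-section is a single solid region. Net area = 92.61 mm².

92.61 mm²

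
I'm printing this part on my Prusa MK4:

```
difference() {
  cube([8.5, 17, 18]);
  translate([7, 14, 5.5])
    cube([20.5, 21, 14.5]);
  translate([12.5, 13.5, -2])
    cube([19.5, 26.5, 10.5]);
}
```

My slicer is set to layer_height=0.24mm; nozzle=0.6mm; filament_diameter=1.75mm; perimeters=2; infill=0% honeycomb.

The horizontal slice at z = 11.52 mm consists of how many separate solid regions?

At z = 11.52 mm: the 8.5×17 cube contributes its full rectangle; the 20.5×21 cube at (7, 14) contributes its full rectangle; the cube at (12.5, 13.5) does not reach this height (z outside [-2, 8.5]); Subtracting the remaining from the first: starting from the 8.5×17 cube, the 20.5×21 cube at (7, 14) partially overlaps it — only the 4.50 mm² overlap (of its 430.50 mm²) is removed, clipping the outline — 1 connected region. The result has 1 disconnected region.

1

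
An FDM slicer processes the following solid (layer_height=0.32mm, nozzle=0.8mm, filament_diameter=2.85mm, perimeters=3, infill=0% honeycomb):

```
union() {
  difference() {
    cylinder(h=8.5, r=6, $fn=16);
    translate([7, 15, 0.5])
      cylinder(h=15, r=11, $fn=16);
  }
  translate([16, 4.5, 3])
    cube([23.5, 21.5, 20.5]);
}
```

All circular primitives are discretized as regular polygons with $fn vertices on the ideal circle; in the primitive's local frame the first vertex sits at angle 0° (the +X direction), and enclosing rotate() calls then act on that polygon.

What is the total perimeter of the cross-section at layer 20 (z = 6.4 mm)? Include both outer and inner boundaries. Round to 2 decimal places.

At z = 6.4 mm: the cylinder: section is a regular 16-gon, circumradius r=6 (perimeter = 2·16·6.000·sin(180°/16) = 37.46 mm); the r=11 cylinder at (7, 15) contributes a regular 16-gon of circumradius 11 (perimeter = 2·16·11.000·sin(180°/16) = 68.67 mm); Taking the first minus the rest: starting from the r=6 cylinder, the r=11 cylinder at (7, 15) partially overlaps it — only the 0.49 mm² overlap (of its 370.44 mm²) is removed, clipping the outline — boundary = 37.46 mm; the cube at (16, 4.5) (footprint 23.5×21.5) is included at this height (perimeter 90.00 mm); Merging all regions: the 2 present regions are separate (no shared area or edge), so areas and boundary lengths simply add and each stays a separate island — boundary = 127.46 mm. Overall, the cross-section has 2 separate islands. Total boundary length (outer) = 127.46 mm.

127.46 mm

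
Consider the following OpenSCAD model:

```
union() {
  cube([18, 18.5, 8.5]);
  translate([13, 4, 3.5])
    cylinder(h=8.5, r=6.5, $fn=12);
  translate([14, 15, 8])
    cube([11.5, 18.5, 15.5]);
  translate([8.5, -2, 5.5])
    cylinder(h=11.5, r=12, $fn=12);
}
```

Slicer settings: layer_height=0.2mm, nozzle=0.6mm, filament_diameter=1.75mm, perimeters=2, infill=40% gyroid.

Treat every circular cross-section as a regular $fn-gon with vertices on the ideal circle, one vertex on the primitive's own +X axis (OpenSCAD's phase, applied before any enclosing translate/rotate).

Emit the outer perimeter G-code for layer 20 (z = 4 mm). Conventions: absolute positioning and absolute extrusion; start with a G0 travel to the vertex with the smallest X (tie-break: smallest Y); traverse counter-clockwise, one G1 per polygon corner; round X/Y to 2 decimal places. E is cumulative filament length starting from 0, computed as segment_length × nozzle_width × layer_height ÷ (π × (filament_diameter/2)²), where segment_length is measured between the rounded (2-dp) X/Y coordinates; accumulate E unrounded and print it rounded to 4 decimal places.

G0 X0.00 Y0.00 Z4.00
G1 X8.12 Y0.00 E0.4051
G1 X9.75 Y-1.63 E0.5201
G1 X13.00 Y-2.50 E0.6880
G1 X16.25 Y-1.63 E0.8558
G1 X17.88 Y0.00 E0.9708
G1 X18.00 Y0.00 E0.9768
G1 X18.00 Y0.12 E0.9828
G1 X18.63 Y0.75 E1.0272
G1 X19.50 Y4.00 E1.1951
G1 X18.63 Y7.25 E1.3630
G1 X18.00 Y7.88 E1.4074
G1 X18.00 Y18.50 E1.9372
G1 X0.00 Y18.50 E2.8353
G1 X0.00 Y0.00 E3.7582

At z = 4 mm: the cube is present — its section is the full 18×18.5 rectangle; the r=6.5 cylinder at (13, 4) contributes a regular 12-gon of circumradius 6.5; the cube at (14, 15) is absent (z outside [8, 23.5]); the cylinder at (8.5, -2) is absent (z outside [5.5, 17]); Merging all regions: the regions partially overlap (shared area 103.36 mm²), so overlapping operands fuse into one piece — 1 connected region. The outline is a single polygon with 14 vertices. Extrusion per mm of travel: 0.6 × 0.2 / (π × 0.875²) = 0.049890. Accumulating E over each segment gives final E = 3.7582.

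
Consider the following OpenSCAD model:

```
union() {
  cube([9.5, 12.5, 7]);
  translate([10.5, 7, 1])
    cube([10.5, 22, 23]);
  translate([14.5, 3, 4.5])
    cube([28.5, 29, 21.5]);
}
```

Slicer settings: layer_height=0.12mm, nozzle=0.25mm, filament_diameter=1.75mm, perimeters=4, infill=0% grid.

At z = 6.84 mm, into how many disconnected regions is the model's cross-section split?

2

At z = 6.84 mm: the cube (footprint 9.5×12.5) is included at this height; the 10.5×22 cube at (10.5, 7) contributes its full rectangle; the 28.5×29 cube at (14.5, 3) contributes its full rectangle; Taking the union: the regions partially overlap (shared area 143.00 mm²), so overlapping operands fuse into one piece — 2 connected regions. The result has 2 disconnected regions.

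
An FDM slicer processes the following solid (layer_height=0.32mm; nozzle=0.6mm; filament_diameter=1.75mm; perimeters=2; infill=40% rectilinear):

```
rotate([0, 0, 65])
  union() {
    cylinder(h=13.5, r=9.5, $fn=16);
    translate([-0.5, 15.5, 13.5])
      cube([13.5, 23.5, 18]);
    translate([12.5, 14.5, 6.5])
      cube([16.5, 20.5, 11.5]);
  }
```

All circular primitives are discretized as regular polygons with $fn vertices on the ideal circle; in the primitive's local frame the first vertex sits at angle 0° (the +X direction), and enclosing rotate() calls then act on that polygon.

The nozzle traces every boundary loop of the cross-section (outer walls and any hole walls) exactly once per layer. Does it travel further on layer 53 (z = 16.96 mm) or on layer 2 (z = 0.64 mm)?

Layer 53 (z = 16.96): the cylinder does not reach this height (z outside [0, 13.5]); the cube at (-0.5, 15.5) is present — its section is the full 13.5×23.5 rectangle (perimeter 74.00 mm); the cube at (12.5, 14.5) (footprint 16.5×20.5) is included at this height (perimeter 74.00 mm); Taking the union: the regions partially overlap (shared area 9.75 mm²), so the edge portions inside another operand are dropped and the merged outline is re-measured after clipping — boundary = 108.00 mm; (rotated 65° about Z; rotation is an isometry so areas/perimeters/island counts are preserved). So its perimeter = 108.00 mm. Layer 2 (z = 0.64): the r=9.5 cylinder contributes a regular 16-gon of circumradius 9.5 (perimeter = 2·16·9.500·sin(180°/16) = 59.31 mm); the cube at (-0.5, 15.5) is not intersected at this z (z outside [13.5, 31.5]); the cube at (12.5, 14.5) does not reach this height (z outside [6.5, 18]); Taking the union: only the r=9.5 cylinder is present, so the union is just that shape — boundary = 59.31 mm; (whole slice rotated 65° about Z — lengths, areas and connectivity unchanged). So its perimeter = 59.31 mm. Layer 53 is larger (108.00 vs 59.31 mm).

layer 53 (z = 16.96 mm)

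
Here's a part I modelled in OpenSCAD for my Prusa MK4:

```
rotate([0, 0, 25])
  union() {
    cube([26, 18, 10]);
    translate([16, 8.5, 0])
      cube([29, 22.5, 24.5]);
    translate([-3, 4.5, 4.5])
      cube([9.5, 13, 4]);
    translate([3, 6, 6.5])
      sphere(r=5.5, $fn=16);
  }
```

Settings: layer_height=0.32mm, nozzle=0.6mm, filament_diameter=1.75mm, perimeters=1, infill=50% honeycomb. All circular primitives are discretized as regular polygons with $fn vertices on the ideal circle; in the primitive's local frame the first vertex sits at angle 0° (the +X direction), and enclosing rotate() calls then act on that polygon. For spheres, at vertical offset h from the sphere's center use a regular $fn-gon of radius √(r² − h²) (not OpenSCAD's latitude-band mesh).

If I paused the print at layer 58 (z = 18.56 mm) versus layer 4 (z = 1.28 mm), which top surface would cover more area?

layer 4 (z = 1.28 mm)

Layer 58 (z = 18.56): the cube does not reach this height (z outside [0, 10]); the cube at (16, 8.5) (footprint 29×22.5) is included at this height (area 652.50 mm²); the cube at (-3, 4.5) does not reach this height (z outside [4.5, 8.5]); the sphere at (3, 6) does not reach this height (|z−center|=12.060 > r=5.5); Combining (union): only the 29×22.5 cube at (16, 8.5) is present, so the union is just that shape — area = 652.50 mm²; (rotated 25° about Z; rotation is an isometry so areas/perimeters/island counts are preserved). So its area = 652.50 mm². Layer 4 (z = 1.28): the 26×18 cube contributes its full rectangle (area 468.00 mm²); the 29×22.5 cube at (16, 8.5) contributes its full rectangle (area 652.50 mm²); the cube at (-3, 4.5) is not intersected at this z (z outside [4.5, 8.5]); the r=5.5 sphere at (3, 6) contributes a regular 16-gon of circumradius √(5.5²−5.22²) = 1.733 (area = (16/2)·1.733²·sin(360°/16) = 9.19 mm²); Merging all regions: the regions partially overlap — summed areas 1129.69 mm² minus the doubly-counted overlap 104.19 mm² gives 1025.50 mm² — area = 1025.50 mm²; (whole slice rotated 25° about Z — lengths, areas and connectivity unchanged). So its area = 1025.50 mm². Layer 4 is larger (1025.50 vs 652.50 mm²).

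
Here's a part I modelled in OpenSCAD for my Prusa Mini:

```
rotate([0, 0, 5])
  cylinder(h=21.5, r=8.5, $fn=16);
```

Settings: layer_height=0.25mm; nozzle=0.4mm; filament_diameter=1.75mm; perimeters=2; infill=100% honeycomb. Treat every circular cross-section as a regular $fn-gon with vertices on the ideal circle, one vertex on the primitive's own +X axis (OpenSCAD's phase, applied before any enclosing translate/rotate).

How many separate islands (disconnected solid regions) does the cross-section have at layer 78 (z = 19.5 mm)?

1

At z = 19.5 mm: the r=8.5 cylinder contributes a regular 16-gon of circumradius 8.5; (rotated 5° about Z; rotation is an isometry so areas/perimeters/island counts are preserved). Overall, the cross-section is a single solid region. Island count = 1.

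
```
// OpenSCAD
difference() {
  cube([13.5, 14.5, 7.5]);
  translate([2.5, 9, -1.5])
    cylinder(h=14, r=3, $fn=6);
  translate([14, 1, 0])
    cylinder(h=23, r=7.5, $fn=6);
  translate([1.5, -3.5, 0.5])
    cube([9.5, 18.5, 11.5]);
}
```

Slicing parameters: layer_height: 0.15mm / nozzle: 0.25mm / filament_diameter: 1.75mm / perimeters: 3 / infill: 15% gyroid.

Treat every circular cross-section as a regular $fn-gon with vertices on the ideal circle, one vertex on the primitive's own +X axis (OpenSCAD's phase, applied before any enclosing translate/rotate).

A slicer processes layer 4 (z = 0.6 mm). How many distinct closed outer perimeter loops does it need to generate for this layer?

3

At z = 0.6 mm: the cube is present — its section is the full 13.5×14.5 rectangle; the r=3 cylinder at (2.5, 9) gives a regular 6-gon of circumradius 3 (constant along its height); the r=7.5 cylinder at (14, 1) contributes a regular 6-gon of circumradius 7.5; the cube at (1.5, -3.5) (footprint 9.5×18.5) is included at this height; Taking the first minus the rest: starting from the 13.5×14.5 cube, the r=3 cylinder at (2.5, 9) partially overlaps it — only the 22.95 mm² overlap (of its 23.38 mm²) is removed, clipping the outline; the r=7.5 cylinder at (14, 1) partially overlaps it — only the 40.00 mm² overlap (of its 146.14 mm²) is removed, clipping the outline; the 9.5×18.5 cube at (1.5, -3.5) partially overlaps it — only the 99.60 mm² overlap (of its 175.75 mm²) is removed, clipping the outline — 3 connected regions. The result has 3 disconnected regions.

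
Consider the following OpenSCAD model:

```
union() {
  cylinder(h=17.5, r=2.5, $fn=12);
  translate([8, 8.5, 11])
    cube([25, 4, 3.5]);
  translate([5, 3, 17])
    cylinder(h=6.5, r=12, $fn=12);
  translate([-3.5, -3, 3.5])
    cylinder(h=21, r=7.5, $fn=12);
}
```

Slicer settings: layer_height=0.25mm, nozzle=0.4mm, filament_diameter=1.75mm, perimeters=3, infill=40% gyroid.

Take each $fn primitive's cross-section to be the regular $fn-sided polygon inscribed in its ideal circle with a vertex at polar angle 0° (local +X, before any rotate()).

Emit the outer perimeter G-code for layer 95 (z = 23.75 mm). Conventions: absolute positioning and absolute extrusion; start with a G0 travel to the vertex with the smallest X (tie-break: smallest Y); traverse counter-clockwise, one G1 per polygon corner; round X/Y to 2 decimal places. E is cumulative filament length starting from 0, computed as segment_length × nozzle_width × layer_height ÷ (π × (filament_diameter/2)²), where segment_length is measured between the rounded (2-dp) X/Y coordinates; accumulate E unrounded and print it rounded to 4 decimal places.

At z = 23.75 mm: the cylinder is absent (z outside [0, 17.5]); the cube at (8, 8.5) is absent (z outside [11, 14.5]); the cylinder at (5, 3) is absent (z outside [17, 23.5]); the r=7.5 cylinder at (-3.5, -3) contributes a regular 12-gon of circumradius 7.5; Combining (union): only the r=7.5 cylinder at (-3.5, -3) is present, so the union is just that shape — 1 connected region. The outline is a single polygon with 12 vertices. Extrusion per mm of travel: 0.4 × 0.25 / (π × 0.875²) = 0.041575. Accumulating E over each segment gives final E = 1.9376.

G0 X-11.00 Y-3.00 Z23.75
G1 X-10.00 Y-6.75 E0.1614
G1 X-7.25 Y-9.50 E0.3230
G1 X-3.50 Y-10.50 E0.4844
G1 X0.25 Y-9.50 E0.6458
G1 X3.00 Y-6.75 E0.8074
G1 X4.00 Y-3.00 E0.9688
G1 X3.00 Y0.75 E1.1302
G1 X0.25 Y3.50 E1.2918
G1 X-3.50 Y4.50 E1.4532
G1 X-7.25 Y3.50 E1.6146
G1 X-10.00 Y0.75 E1.7762
G1 X-11.00 Y-3.00 E1.9376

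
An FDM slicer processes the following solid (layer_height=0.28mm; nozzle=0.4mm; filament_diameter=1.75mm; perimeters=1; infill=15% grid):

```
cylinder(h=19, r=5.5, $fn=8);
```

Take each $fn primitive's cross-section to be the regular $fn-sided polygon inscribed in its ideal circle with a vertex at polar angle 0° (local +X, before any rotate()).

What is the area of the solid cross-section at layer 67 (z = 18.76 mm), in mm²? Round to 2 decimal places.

At z = 18.76 mm: the cylinder: section is a regular 8-gon, circumradius r=5.5 (area = (8/2)·5.500²·sin(360°/8) = 85.56 mm²). Overall, the cross-section is a single solid region. Net area = 85.56 mm².

85.56 mm²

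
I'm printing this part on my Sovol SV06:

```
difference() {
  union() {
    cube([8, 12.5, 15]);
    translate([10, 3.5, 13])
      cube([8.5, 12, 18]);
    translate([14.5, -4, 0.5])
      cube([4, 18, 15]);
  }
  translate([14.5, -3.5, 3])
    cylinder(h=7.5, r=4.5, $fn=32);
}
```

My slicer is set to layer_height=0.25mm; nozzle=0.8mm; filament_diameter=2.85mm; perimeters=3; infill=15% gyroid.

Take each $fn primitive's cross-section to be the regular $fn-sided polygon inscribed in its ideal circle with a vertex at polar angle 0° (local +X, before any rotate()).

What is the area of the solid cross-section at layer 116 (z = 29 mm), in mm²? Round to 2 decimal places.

At z = 29 mm: the cube is not intersected at this z (z outside [0, 15]); the cube at (10, 3.5) (footprint 8.5×12) is included at this height (area 102.00 mm²); the cube at (14.5, -4) does not reach this height (z outside [0.5, 15.5]); Taking the union: only the 8.5×12 cube at (10, 3.5) is present, so the union is just that shape — area = 102.00 mm²; the cylinder at (14.5, -3.5) is absent (z outside [3, 10.5]); After the difference (first − rest): none of the subtracted shapes is present at this height, so the result so far is unchanged — area = 102.00 mm². Overall, the cross-section is a single solid region. Net area = 102.00 mm².

102.00 mm²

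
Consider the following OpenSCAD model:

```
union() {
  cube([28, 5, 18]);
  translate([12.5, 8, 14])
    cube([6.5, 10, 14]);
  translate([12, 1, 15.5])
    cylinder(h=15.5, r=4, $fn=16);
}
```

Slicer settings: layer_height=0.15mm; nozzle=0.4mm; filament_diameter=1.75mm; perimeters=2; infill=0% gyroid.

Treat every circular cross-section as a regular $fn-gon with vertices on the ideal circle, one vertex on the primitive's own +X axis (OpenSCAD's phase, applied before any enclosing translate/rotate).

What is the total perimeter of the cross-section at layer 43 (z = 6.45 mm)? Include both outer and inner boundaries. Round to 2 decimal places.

66.00 mm

At z = 6.45 mm: the cube (footprint 28×5) is included at this height (perimeter 66.00 mm); the cube at (12.5, 8) is not intersected at this z (z outside [14, 28]); the cylinder at (12, 1) is not intersected at this z (z outside [15.5, 31]); Combining (union): only the 28×5 cube is present, so the union is just that shape — boundary = 66.00 mm. Overall, the cross-section is a single solid region. Total boundary length (outer) = 66.00 mm.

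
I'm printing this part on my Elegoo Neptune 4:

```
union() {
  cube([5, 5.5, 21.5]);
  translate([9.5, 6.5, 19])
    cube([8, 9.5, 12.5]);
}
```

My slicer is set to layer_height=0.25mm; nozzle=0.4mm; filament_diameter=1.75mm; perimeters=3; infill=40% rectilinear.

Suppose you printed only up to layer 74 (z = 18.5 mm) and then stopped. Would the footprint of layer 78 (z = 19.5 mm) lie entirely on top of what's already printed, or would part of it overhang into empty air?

part overhangs

Compare the two slices. At z = 18.5: the cube (footprint 5×5.5) is included at this height (area 27.50 mm²); the cube at (9.5, 6.5) is not intersected at this z (z outside [19, 31.5]); Combining (union): only the 5×5.5 cube is present, so the union is just that shape — area = 27.50 mm². At z = 19.5: the cube is present — its section is the full 5×5.5 rectangle (area 27.50 mm²); the cube at (9.5, 6.5) (footprint 8×9.5) is included at this height (area 76.00 mm²); Merging all regions: the 2 present regions are separate (no shared area or edge), so areas and boundary lengths simply add and each stays a separate island — area = 103.50 mm². Checking containment: at z = 19.5 the cross-section extends beyond the z = 18.5 cross-section by about 76.00 mm².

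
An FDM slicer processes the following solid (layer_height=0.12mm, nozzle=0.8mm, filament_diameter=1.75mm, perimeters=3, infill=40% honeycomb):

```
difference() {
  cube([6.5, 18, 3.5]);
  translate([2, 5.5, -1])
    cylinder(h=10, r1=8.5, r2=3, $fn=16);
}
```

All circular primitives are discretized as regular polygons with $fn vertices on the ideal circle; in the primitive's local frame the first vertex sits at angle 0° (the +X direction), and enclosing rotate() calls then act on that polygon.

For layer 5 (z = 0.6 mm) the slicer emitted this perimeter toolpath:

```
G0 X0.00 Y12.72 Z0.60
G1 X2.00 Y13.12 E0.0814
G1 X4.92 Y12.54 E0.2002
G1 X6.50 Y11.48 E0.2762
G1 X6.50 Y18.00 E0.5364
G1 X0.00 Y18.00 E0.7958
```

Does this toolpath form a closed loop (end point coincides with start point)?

no

Start point (G0): (0.00, 12.72). End point (last G1): the path does not return to the start — open.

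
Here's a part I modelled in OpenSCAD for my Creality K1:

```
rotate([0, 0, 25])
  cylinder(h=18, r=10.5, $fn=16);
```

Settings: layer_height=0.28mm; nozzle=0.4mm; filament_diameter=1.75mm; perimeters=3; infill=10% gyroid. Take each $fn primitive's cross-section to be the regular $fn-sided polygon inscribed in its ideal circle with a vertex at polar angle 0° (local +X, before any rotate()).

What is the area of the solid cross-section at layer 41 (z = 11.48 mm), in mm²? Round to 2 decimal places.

337.53 mm²

At z = 11.48 mm: the r=10.5 cylinder contributes a regular 16-gon of circumradius 10.5 (area = (16/2)·10.500²·sin(360°/16) = 337.53 mm²); (rotated 25° about Z; rotation is an isometry so areas/perimeters/island counts are preserved). Overall, the cross-section is a single solid region. Net area = 337.53 mm².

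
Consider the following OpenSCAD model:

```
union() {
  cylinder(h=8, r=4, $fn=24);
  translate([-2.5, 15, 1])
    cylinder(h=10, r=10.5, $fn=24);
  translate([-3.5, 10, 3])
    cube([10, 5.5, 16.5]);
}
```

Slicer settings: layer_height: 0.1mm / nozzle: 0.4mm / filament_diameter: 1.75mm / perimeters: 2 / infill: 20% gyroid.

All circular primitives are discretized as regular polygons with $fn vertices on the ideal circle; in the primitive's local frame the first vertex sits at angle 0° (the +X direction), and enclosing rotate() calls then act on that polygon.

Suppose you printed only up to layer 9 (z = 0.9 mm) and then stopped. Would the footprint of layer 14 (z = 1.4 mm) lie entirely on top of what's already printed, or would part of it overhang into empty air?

Compare the two slices. At z = 0.9: the cylinder: section is a regular 24-gon, circumradius r=4 (area = (24/2)·4.000²·sin(360°/24) = 49.69 mm²); the cylinder at (-2.5, 15) is not intersected at this z (z outside [1, 11]); the cube at (-3.5, 10) is not intersected at this z (z outside [3, 19.5]); Combining (union): only the r=4 cylinder is present, so the union is just that shape — area = 49.69 mm². At z = 1.4: the r=4 cylinder gives a regular 24-gon of circumradius 4 (constant along its height) (area = (24/2)·4.000²·sin(360°/24) = 49.69 mm²); the r=10.5 cylinder at (-2.5, 15) gives a regular 24-gon of circumradius 10.5 (constant along its height) (area = (24/2)·10.500²·sin(360°/24) = 342.42 mm²); the cube at (-3.5, 10) is absent (z outside [3, 19.5]); Merging all regions: the 2 present regions are separate (no shared area or edge), so areas and boundary lengths simply add and each stays a separate island — area = 392.11 mm². Checking containment: at z = 1.4 the cross-section extends beyond the z = 0.9 cross-section by about 342.42 mm².

part overhangs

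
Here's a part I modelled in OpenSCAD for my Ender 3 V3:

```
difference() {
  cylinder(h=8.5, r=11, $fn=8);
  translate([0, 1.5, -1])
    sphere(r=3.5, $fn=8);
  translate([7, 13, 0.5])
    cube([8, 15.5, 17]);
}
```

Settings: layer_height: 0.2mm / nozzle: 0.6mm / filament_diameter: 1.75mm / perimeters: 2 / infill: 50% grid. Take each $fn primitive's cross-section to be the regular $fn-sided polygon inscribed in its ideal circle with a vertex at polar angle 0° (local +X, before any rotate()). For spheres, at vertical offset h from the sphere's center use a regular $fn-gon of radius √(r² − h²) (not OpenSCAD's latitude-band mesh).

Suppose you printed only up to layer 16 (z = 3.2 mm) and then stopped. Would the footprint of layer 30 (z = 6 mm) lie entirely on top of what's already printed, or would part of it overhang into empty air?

entirely on top

Compare the two slices. At z = 3.2: the r=11 cylinder gives a regular 8-gon of circumradius 11 (constant along its height) (area = (8/2)·11.000²·sin(360°/8) = 342.24 mm²); the sphere at (0, 1.5) does not reach this height (|z−center|=4.200 > r=3.5); the cube at (7, 13) (footprint 8×15.5) is included at this height (area 124.00 mm²); Subtracting the remaining from the first: starting from the r=11 cylinder (342.24 mm²), the 8×15.5 cube at (7, 13) misses the remaining region (no effect) — area = 342.24 mm². At z = 6: the r=11 cylinder contributes a regular 8-gon of circumradius 11 (area = (8/2)·11.000²·sin(360°/8) = 342.24 mm²); the sphere at (0, 1.5) is absent (|z−center|=7.000 > r=3.5); the 8×15.5 cube at (7, 13) contributes its full rectangle (area 124.00 mm²); Subtracting the remaining from the first: starting from the r=11 cylinder (342.24 mm²), the 8×15.5 cube at (7, 13) misses the remaining region (no effect) — area = 342.24 mm². Checking containment: the cross-section at z = 6 is a subset of the cross-section at z = 3.2.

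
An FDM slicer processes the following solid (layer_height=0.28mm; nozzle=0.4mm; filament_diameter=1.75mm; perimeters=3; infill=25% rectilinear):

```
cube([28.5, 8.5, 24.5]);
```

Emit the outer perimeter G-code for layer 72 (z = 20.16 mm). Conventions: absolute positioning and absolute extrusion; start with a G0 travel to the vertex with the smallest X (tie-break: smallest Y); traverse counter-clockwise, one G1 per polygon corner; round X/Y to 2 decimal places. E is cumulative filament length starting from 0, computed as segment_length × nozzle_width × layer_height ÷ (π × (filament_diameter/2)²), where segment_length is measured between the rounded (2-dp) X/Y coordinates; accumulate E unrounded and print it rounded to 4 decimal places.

G0 X0.00 Y0.00 Z20.16
G1 X28.50 Y0.00 E1.3271
G1 X28.50 Y8.50 E1.7229
G1 X0.00 Y8.50 E3.0500
G1 X0.00 Y0.00 E3.4457

At z = 20.16 mm: the cube (footprint 28.5×8.5) is included at this height. The outline is a single polygon with 4 vertices. Extrusion per mm of travel: 0.4 × 0.28 / (π × 0.875²) = 0.046564. Accumulating E over each segment gives final E = 3.4457.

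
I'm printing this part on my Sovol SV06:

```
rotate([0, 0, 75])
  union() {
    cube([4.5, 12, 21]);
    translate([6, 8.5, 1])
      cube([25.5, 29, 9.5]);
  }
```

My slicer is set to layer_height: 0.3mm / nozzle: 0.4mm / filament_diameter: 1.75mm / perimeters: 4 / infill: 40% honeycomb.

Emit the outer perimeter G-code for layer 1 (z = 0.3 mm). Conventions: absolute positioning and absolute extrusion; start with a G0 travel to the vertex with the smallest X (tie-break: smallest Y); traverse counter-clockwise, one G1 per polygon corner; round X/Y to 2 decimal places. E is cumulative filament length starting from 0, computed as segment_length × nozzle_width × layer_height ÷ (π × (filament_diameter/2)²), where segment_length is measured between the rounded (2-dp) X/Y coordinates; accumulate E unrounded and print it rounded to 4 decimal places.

At z = 0.3 mm: the 4.5×12 cube contributes its full rectangle; the cube at (6, 8.5) does not reach this height (z outside [1, 10.5]); Combining (union): only the 4.5×12 cube is present, so the union is just that shape — 1 connected region; (rotated 75° about Z; rotation is an isometry so areas/perimeters/island counts are preserved). The outline is a single polygon with 4 vertices. Extrusion per mm of travel: 0.4 × 0.3 / (π × 0.875²) = 0.049890. Accumulating E over each segment gives final E = 1.6460.

G0 X-11.59 Y3.11 Z0.30
G1 X0.00 Y0.00 E0.5987
G1 X1.16 Y4.35 E0.8233
G1 X-10.43 Y7.45 E1.4218
G1 X-11.59 Y3.11 E1.6460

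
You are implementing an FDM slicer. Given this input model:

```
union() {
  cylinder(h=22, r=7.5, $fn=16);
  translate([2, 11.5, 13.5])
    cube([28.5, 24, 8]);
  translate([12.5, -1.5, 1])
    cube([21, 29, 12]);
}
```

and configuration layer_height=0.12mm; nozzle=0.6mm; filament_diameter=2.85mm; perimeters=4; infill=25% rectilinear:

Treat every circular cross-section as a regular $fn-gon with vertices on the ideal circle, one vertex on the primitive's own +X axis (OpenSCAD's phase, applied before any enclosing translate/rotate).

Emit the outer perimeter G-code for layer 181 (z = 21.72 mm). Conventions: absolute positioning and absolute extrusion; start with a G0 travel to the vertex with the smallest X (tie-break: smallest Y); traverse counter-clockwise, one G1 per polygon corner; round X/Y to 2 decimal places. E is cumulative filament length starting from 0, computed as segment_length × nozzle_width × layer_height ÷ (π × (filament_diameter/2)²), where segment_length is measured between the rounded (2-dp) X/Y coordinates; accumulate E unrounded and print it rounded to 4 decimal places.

G0 X-7.50 Y0.00 Z21.72
G1 X-6.93 Y-2.87 E0.0330
G1 X-5.30 Y-5.30 E0.0660
G1 X-2.87 Y-6.93 E0.0991
G1 X0.00 Y-7.50 E0.1321
G1 X2.87 Y-6.93 E0.1651
G1 X5.30 Y-5.30 E0.1981
G1 X6.93 Y-2.87 E0.2312
G1 X7.50 Y0.00 E0.2642
G1 X6.93 Y2.87 E0.2972
G1 X5.30 Y5.30 E0.3302
G1 X2.87 Y6.93 E0.3633
G1 X0.00 Y7.50 E0.3963
G1 X-2.87 Y6.93 E0.4293
G1 X-5.30 Y5.30 E0.4623
G1 X-6.93 Y2.87 E0.4954
G1 X-7.50 Y0.00 E0.5284

At z = 21.72 mm: the r=7.5 cylinder gives a regular 16-gon of circumradius 7.5 (constant along its height); the cube at (2, 11.5) is absent (z outside [13.5, 21.5]); the cube at (12.5, -1.5) is absent (z outside [1, 13]); Combining (union): only the r=7.5 cylinder is present, so the union is just that shape — 1 connected region. The outline is a single polygon with 16 vertices. Extrusion per mm of travel: 0.6 × 0.12 / (π × 1.425²) = 0.011286. Accumulating E over each segment gives final E = 0.5284.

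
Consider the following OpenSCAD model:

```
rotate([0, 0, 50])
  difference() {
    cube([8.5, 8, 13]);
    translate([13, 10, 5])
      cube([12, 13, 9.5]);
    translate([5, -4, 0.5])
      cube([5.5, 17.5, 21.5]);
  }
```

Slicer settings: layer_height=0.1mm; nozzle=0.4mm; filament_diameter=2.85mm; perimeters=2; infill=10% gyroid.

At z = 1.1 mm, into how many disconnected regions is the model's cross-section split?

At z = 1.1 mm: the 8.5×8 cube contributes its full rectangle; the cube at (13, 10) is absent (z outside [5, 14.5]); the cube at (5, -4) is present — its section is the full 5.5×17.5 rectangle; After the difference (first − rest): starting from the 8.5×8 cube, the 5.5×17.5 cube at (5, -4) partially overlaps it — only the 28.00 mm² overlap (of its 96.25 mm²) is removed, clipping the outline — 1 connected region; (rotated 50° about Z; rotation is an isometry so areas/perimeters/island counts are preserved). The result has 1 disconnected region.

1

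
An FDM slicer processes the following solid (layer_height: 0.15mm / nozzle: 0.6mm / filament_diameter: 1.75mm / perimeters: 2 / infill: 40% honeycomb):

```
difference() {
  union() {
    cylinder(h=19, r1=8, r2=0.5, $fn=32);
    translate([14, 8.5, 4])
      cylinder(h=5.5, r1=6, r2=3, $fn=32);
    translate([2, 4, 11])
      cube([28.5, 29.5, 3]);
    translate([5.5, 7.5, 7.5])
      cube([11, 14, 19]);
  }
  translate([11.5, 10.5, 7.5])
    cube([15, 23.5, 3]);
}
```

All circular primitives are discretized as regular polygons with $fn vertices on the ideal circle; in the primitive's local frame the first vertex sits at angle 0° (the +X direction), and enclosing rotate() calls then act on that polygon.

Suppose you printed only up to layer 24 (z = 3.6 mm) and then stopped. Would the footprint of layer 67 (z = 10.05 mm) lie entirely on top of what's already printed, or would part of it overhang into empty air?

part overhangs

Compare the two slices. At z = 3.6: the cone (r1=8→r2=0.5) has section circumradius 6.579 here — a regular 32-gon (area = (32/2)·6.579²·sin(360°/32) = 135.10 mm²); the cone at (14, 8.5) is absent (z outside [4, 9.5]); the cube at (2, 4) is not intersected at this z (z outside [11, 14]); the cube at (5.5, 7.5) is not intersected at this z (z outside [7.5, 26.5]); Taking the union: only the cone is present, so the union is just that shape — area = 135.10 mm²; the cube at (11.5, 10.5) does not reach this height (z outside [7.5, 10.5]); Taking the first minus the rest: none of the subtracted shapes is present at this height, so that combined region is unchanged — area = 135.10 mm². At z = 10.05: the cone contributes a regular 32-gon of circumradius 4.033 (interpolated between r1=8 and r2=0.5 at t=0.529) (area = (32/2)·4.033²·sin(360°/32) = 50.77 mm²); the cone at (14, 8.5) does not reach this height (z outside [4, 9.5]); the cube at (2, 4) is not intersected at this z (z outside [11, 14]); the cube at (5.5, 7.5) is present — its section is the full 11×14 rectangle (area 154.00 mm²); Combining (union): the 2 present regions are separate (no shared area or edge), so areas and boundary lengths simply add and each stays a separate island — area = 204.77 mm²; the 15×23.5 cube at (11.5, 10.5) contributes its full rectangle (area 352.50 mm²); Taking the first minus the rest: starting from that combined region (204.77 mm²), the 15×23.5 cube at (11.5, 10.5) partially overlaps it — only the 55.00 mm² overlap (of its 352.50 mm²) is removed, clipping the outline — area = 149.77 mm². Checking containment: at z = 10.05 the cross-section extends beyond the z = 3.6 cross-section by about 99.00 mm².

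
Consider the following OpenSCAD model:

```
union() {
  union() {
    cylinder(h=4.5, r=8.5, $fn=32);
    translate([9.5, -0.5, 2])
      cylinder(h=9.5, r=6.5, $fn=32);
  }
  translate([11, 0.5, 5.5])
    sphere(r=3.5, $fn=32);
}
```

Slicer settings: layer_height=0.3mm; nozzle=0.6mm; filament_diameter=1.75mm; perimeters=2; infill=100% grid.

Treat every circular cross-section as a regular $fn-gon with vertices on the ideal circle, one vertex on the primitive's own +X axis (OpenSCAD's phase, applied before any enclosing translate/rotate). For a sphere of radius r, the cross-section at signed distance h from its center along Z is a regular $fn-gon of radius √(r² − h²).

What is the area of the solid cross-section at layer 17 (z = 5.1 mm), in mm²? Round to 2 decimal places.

At z = 5.1 mm: the cylinder does not reach this height (z outside [0, 4.5]); the r=6.5 cylinder at (9.5, -0.5) gives a regular 32-gon of circumradius 6.5 (constant along its height) (area = (32/2)·6.500²·sin(360°/32) = 131.88 mm²); Combining (union): only the r=6.5 cylinder at (9.5, -0.5) is present, so the union is just that shape — area = 131.88 mm²; the r=3.5 sphere at (11, 0.5) contributes a regular 32-gon of circumradius √(3.5²−0.4²) = 3.477 (area = (32/2)·3.477²·sin(360°/32) = 37.74 mm²); Merging all regions: the r=3.5 sphere at (11, 0.5) lies entirely inside the result so far, so the union is just the result so far — area = 131.88 mm². Overall, the cross-section is a single solid region. Net area = 131.88 mm².

131.88 mm²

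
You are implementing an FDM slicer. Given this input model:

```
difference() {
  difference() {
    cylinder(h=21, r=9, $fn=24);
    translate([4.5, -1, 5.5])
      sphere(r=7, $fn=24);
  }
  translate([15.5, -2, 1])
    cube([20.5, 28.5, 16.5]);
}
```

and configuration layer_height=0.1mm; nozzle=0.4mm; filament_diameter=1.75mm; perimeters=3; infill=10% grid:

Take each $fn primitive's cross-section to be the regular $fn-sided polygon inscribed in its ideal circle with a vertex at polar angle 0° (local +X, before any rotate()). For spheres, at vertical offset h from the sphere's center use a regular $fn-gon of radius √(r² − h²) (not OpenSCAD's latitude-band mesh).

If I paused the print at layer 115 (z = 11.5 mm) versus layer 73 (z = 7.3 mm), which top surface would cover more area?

layer 115 (z = 11.5 mm)

Layer 115 (z = 11.5): the cylinder: section is a regular 24-gon, circumradius r=9 (area = (24/2)·9.000²·sin(360°/24) = 251.57 mm²); the sphere at (4.5, -1): section is a regular 24-gon, circumradius = √(r²−h²) = √(7²−6²) = 3.606 (area = (24/2)·3.606²·sin(360°/24) = 40.38 mm²); Taking the first minus the rest: starting from the r=9 cylinder (251.57 mm²), the r=7 sphere at (4.5, -1) lies wholly inside it (removes its full 40.38 mm² and its 22.59 mm outline becomes a hole wall) — area = 211.20 mm²; the 20.5×28.5 cube at (15.5, -2) contributes its full rectangle (area 584.25 mm²); Subtracting the remaining from the first: starting from the result so far (211.20 mm²), the 20.5×28.5 cube at (15.5, -2) misses the remaining region (no effect) — area = 211.20 mm². So its area = 211.20 mm². Layer 73 (z = 7.3): the cylinder: section is a regular 24-gon, circumradius r=9 (area = (24/2)·9.000²·sin(360°/24) = 251.57 mm²); the sphere at (4.5, -1): section is a regular 24-gon, circumradius = √(r²−h²) = √(7²−1.8²) = 6.765 (area = (24/2)·6.765²·sin(360°/24) = 142.12 mm²); Taking the first minus the rest: starting from the r=9 cylinder (251.57 mm²), the r=7 sphere at (4.5, -1) partially overlaps it — only the 116.73 mm² overlap (of its 142.12 mm²) is removed, clipping the outline — area = 134.84 mm²; the 20.5×28.5 cube at (15.5, -2) contributes its full rectangle (area 584.25 mm²); Taking the first minus the rest: starting from the result so far (134.84 mm²), the 20.5×28.5 cube at (15.5, -2) misses the remaining region (no effect) — area = 134.84 mm². So its area = 134.84 mm². Layer 115 is larger (211.20 vs 134.84 mm²).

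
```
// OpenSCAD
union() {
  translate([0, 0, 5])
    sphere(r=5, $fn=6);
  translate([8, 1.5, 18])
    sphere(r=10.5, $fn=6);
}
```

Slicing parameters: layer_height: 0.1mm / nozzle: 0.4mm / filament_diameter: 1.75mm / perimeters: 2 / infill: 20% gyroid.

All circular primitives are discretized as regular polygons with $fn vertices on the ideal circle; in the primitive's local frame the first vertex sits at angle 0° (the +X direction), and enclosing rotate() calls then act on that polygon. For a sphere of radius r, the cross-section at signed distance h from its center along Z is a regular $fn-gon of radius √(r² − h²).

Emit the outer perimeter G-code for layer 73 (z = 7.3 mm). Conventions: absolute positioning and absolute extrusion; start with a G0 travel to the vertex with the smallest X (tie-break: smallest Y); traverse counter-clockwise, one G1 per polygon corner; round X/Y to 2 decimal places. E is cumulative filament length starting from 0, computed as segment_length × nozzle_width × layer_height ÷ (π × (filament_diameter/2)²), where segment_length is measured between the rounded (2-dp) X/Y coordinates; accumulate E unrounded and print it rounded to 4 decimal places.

G0 X-4.44 Y0.00 Z7.30
G1 X-2.22 Y-3.84 E0.0738
G1 X2.22 Y-3.84 E0.1476
G1 X4.44 Y0.00 E0.2214
G1 X2.22 Y3.84 E0.2951
G1 X-2.22 Y3.84 E0.3690
G1 X-4.44 Y0.00 E0.4427

At z = 7.3 mm: the r=5 sphere contributes a regular 6-gon of circumradius √(5²−2.3²) = 4.440; the sphere at (8, 1.5) is not intersected at this z (|z−center|=10.700 > r=10.5); Merging all regions: only the r=5 sphere is present, so the union is just that shape — 1 connected region. The outline is a single polygon with 6 vertices. Extrusion per mm of travel: 0.4 × 0.1 / (π × 0.875²) = 0.016630. Accumulating E over each segment gives final E = 0.4427.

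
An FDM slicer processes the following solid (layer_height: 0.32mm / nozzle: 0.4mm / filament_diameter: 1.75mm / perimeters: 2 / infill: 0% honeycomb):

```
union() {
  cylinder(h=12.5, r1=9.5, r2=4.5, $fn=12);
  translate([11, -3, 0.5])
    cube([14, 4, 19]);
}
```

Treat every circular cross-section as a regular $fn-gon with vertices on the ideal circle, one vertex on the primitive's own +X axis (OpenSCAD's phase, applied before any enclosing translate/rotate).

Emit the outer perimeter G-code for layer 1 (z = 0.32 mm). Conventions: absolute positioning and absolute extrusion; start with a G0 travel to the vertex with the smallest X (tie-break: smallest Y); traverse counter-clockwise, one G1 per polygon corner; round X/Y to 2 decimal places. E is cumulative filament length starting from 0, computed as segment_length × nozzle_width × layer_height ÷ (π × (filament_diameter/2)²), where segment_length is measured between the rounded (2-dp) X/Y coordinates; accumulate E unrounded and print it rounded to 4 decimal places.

At z = 0.32 mm: the cone contributes a regular 12-gon of circumradius 9.372 (interpolated between r1=9.5 and r2=4.5 at t=0.026); the cube at (11, -3) does not reach this height (z outside [0.5, 19.5]); Combining (union): only the cone is present, so the union is just that shape — 1 connected region. The outline is a single polygon with 12 vertices. Extrusion per mm of travel: 0.4 × 0.32 / (π × 0.875²) = 0.053216. Accumulating E over each segment gives final E = 3.0989.

G0 X-9.37 Y0.00 Z0.32
G1 X-8.12 Y-4.69 E0.2583
G1 X-4.69 Y-8.12 E0.5164
G1 X0.00 Y-9.37 E0.7747
G1 X4.69 Y-8.12 E1.0330
G1 X8.12 Y-4.69 E1.2912
G1 X9.37 Y0.00 E1.5495
G1 X8.12 Y4.69 E1.8078
G1 X4.69 Y8.12 E2.0659
G1 X0.00 Y9.37 E2.3242
G1 X-4.69 Y8.12 E2.5825
G1 X-8.12 Y4.69 E2.8406
G1 X-9.37 Y0.00 E3.0989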